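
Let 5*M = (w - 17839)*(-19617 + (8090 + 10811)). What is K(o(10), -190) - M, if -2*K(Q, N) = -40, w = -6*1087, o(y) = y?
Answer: -17442376/5 ≈ -3.4885e+6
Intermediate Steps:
w = -6522
K(Q, N) = 20 (K(Q, N) = -½*(-40) = 20)
M = 17442476/5 (M = ((-6522 - 17839)*(-19617 + (8090 + 10811)))/5 = (-24361*(-19617 + 18901))/5 = (-24361*(-716))/5 = (⅕)*17442476 = 17442476/5 ≈ 3.4885e+6)
K(o(10), -190) - M = 20 - 1*17442476/5 = 20 - 17442476/5 = -17442376/5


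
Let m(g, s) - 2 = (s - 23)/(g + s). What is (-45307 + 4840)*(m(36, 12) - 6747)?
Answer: 4367347019/16 ≈ 2.7296e+8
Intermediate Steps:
m(g, s) = 2 + (-23 + s)/(g + s) (m(g, s) = 2 + (s - 23)/(g + s) = 2 + (-23 + s)/(g + s))
(-45307 + 4840)*(m(36, 12) - 6747) = (-45307 + 4840)*((-23 + 2*36 + 3*12)/(36 + 12) - 6747) = -40467*((-23 + 72 + 36)/48 - 6747) = -40467*((1/48)*85 - 6747) = -40467*(85/48 - 6747) = -40467*(-323771/48) = 4367347019/16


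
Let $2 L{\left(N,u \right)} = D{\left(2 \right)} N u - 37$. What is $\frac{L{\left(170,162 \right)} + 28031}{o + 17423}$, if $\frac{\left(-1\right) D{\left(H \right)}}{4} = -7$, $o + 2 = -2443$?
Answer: $\frac{827145}{29956} \approx 27.612$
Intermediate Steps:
$o = -2445$ ($o = -2 - 2443 = -2445$)
$D{\left(H \right)} = 28$ ($D{\left(H \right)} = \left(-4\right) \left(-7\right) = 28$)
$L{\left(N,u \right)} = - \frac{37}{2} + 14 N u$ ($L{\left(N,u \right)} = \frac{28 N u - 37}{2} = \frac{-37 + 28 N u}{2} = - \frac{37}{2} + 14 N u$)
$\frac{L{\left(170,162 \right)} + 28031}{o + 17423} = \frac{\left(- \frac{37}{2} + 14 \cdot 170 \cdot 162\right) + 28031}{-2445 + 17423} = \frac{\left(- \frac{37}{2} + 385560\right) + 28031}{14978} = \left(\frac{771083}{2} + 28031\right) \frac{1}{14978} = \frac{827145}{2} \cdot \frac{1}{14978} = \frac{827145}{29956}$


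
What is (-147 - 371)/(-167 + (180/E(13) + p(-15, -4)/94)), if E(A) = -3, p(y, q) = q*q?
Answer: 3478/1523 ≈ 2.2836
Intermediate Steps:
p(y, q) = q²
(-147 - 371)/(-167 + (180/E(13) + p(-15, -4)/94)) = (-147 - 371)/(-167 + (180/(-3) + (-4)²/94)) = -518/(-167 + (180*(-⅓) + 16*(1/94))) = -518/(-167 + (-60 + 8/47)) = -518/(-167 - 2812/47) = -518/(-10661/47) = -518*(-47/10661) = 3478/1523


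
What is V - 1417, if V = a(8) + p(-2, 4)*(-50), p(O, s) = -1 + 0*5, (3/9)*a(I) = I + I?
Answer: -1319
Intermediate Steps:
a(I) = 6*I (a(I) = 3*(I + I) = 3*(2*I) = 6*I)
p(O, s) = -1 (p(O, s) = -1 + 0 = -1)
V = 98 (V = 6*8 - 1*(-50) = 48 + 50 = 98)
V - 1417 = 98 - 1417 = -1319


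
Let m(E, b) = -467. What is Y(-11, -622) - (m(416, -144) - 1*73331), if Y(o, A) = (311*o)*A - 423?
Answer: 2201237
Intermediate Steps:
Y(o, A) = -423 + 311*A*o (Y(o, A) = 311*A*o - 423 = -423 + 311*A*o)
Y(-11, -622) - (m(416, -144) - 1*73331) = (-423 + 311*(-622)*(-11)) - (-467 - 1*73331) = (-423 + 2127862) - (-467 - 73331) = 2127439 - 1*(-73798) = 2127439 + 73798 = 2201237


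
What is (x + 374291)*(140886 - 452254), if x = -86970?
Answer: -89462565128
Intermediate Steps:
(x + 374291)*(140886 - 452254) = (-86970 + 374291)*(140886 - 452254) = 287321*(-311368) = -89462565128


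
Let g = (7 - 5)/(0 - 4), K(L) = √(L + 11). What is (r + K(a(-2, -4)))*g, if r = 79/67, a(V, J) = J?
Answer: -79/134 - √7/2 ≈ -1.9124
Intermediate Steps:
K(L) = √(11 + L)
g = -½ (g = 2/(-4) = -¼*2 = -½ ≈ -0.50000)
r = 79/67 (r = 79*(1/67) = 79/67 ≈ 1.1791)
(r + K(a(-2, -4)))*g = (79/67 + √(11 - 4))*(-½) = (79/67 + √7)*(-½) = -79/134 - √7/2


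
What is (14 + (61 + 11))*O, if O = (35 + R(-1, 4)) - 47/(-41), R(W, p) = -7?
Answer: 102770/41 ≈ 2506.6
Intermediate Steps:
O = 1195/41 (O = (35 - 7) - 47/(-41) = 28 - 47*(-1/41) = 28 + 47/41 = 1195/41 ≈ 29.146)
(14 + (61 + 11))*O = (14 + (61 + 11))*(1195/41) = (14 + 72)*(1195/41) = 86*(1195/41) = 102770/41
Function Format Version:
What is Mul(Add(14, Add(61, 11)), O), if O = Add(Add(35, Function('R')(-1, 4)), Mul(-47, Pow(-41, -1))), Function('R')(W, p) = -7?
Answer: Rational(102770, 41) ≈ 2506.6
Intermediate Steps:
O = Rational(1195, 41) (O = Add(Add(35, -7), Mul(-47, Pow(-41, -1))) = Add(28, Mul(-47, Rational(-1, 41))) = Add(28, Rational(47, 41)) = Rational(1195, 41) ≈ 29.146)
Mul(Add(14, Add(61, 11)), O) = Mul(Add(14, Add(61, 11)), Rational(1195, 41)) = Mul(Add(14, 72), Rational(1195, 41)) = Mul(86, Rational(1195, 41)) = Rational(102770, 41)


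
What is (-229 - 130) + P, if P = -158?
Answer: -517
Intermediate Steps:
(-229 - 130) + P = (-229 - 130) - 158 = -359 - 158 = -517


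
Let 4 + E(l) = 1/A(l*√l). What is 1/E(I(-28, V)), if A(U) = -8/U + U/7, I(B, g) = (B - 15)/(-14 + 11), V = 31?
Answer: -24332880100/97226332639 - 70429485*√129/97226332639 ≈ -0.25850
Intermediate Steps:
I(B, g) = 5 - B/3 (I(B, g) = (-15 + B)/(-3) = (-15 + B)*(-⅓) = 5 - B/3)
A(U) = -8/U + U/7 (A(U) = -8/U + U*(⅐) = -8/U + U/7)
E(l) = -4 + 1/(-8/l^(3/2) + l^(3/2)/7) (E(l) = -4 + 1/(-8/l^(3/2) + (l*√l)/7) = -4 + 1/(-8/l^(3/2) + l^(3/2)/7))
1/E(I(-28, V)) = 1/((224 - 4*(5 - ⅓*(-28))³ + 7*(5 - ⅓*(-28))^(3/2))/(-56 + (5 - ⅓*(-28))³)) = 1/((224 - 4*(5 + 28/3)³ + 7*(5 + 28/3)^(3/2))/(-56 + (5 + 28/3)³)) = 1/((224 - 4*(43/3)³ + 7*(43/3)^(3/2))/(-56 + (43/3)³)) = 1/((224 - 4*79507/27 + 7*(43*√129/9))/(-56 + 79507/27)) = 1/((224 - 318028/27 + 301*√129/9)/(77995/27)) = 1/(27*(-311980/27 + 301*√129/9)/77995) = 1/(-4 + 903*√129/77995)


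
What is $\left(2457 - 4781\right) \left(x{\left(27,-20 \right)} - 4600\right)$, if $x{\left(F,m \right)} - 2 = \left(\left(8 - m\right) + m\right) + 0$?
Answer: $10667160$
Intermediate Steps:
$x{\left(F,m \right)} = 10$ ($x{\left(F,m \right)} = 2 + \left(\left(\left(8 - m\right) + m\right) + 0\right) = 2 + \left(8 + 0\right) = 2 + 8 = 10$)
$\left(2457 - 4781\right) \left(x{\left(27,-20 \right)} - 4600\right) = \left(2457 - 4781\right) \left(10 - 4600\right) = \left(-2324\right) \left(-4590\right) = 10667160$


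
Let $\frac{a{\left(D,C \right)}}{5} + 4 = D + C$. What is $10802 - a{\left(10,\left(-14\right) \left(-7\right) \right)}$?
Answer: $10282$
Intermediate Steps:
$a{\left(D,C \right)} = -20 + 5 C + 5 D$ ($a{\left(D,C \right)} = -20 + 5 \left(D + C\right) = -20 + 5 \left(C + D\right) = -20 + \left(5 C + 5 D\right) = -20 + 5 C + 5 D$)
$10802 - a{\left(10,\left(-14\right) \left(-7\right) \right)} = 10802 - \left(-20 + 5 \left(\left(-14\right) \left(-7\right)\right) + 5 \cdot 10\right) = 10802 - \left(-20 + 5 \cdot 98 + 50\right) = 10802 - \left(-20 + 490 + 50\right) = 10802 - 520 = 10282$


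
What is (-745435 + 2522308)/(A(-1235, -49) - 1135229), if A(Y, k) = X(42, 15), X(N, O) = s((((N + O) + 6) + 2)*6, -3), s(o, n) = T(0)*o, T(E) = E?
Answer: -1776873/1135229 ≈ -1.5652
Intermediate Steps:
s(o, n) = 0 (s(o, n) = 0*o = 0)
X(N, O) = 0
A(Y, k) = 0
(-745435 + 2522308)/(A(-1235, -49) - 1135229) = (-745435 + 2522308)/(0 - 1135229) = 1776873/(-1135229) = 1776873*(-1/1135229) = -1776873/1135229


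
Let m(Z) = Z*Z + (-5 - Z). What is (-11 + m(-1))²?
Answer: 196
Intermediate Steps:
m(Z) = -5 + Z² - Z (m(Z) = Z² + (-5 - Z) = -5 + Z² - Z)
(-11 + m(-1))² = (-11 + (-5 + (-1)² - 1*(-1)))² = (-11 + (-5 + 1 + 1))² = (-11 - 3)² = (-14)² = 196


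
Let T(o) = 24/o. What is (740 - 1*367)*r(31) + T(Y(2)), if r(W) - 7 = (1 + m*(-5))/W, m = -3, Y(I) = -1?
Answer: 86165/31 ≈ 2779.5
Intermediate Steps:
r(W) = 7 + 16/W (r(W) = 7 + (1 - 3*(-5))/W = 7 + (1 + 15)/W = 7 + 16/W)
(740 - 1*367)*r(31) + T(Y(2)) = (740 - 1*367)*(7 + 16/31) + 24/(-1) = (740 - 367)*(7 + 16*(1/31)) + 24*(-1) = 373*(7 + 16/31) - 24 = 373*(233/31) - 24 = 86909/31 - 24 = 86165/31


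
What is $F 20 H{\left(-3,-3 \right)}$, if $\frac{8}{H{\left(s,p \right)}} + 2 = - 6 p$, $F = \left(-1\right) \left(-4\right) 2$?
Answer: $80$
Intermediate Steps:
$F = 8$ ($F = 4 \cdot 2 = 8$)
$H{\left(s,p \right)} = \frac{8}{-2 - 6 p}$
$F 20 H{\left(-3,-3 \right)} = 8 \cdot 20 \left(- \frac{4}{1 + 3 \left(-3\right)}\right) = 160 \left(- \frac{4}{1 - 9}\right) = 160 \left(- \frac{4}{-8}\right) = 160 \left(\left(-4\right) \left(- \frac{1}{8}\right)\right) = 160 \cdot \frac{1}{2} = 80$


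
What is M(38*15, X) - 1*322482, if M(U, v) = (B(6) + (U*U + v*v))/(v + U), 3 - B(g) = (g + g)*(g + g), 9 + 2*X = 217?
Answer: -217017293/674 ≈ -3.2198e+5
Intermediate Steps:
X = 104 (X = -9/2 + (½)*217 = -9/2 + 217/2 = 104)
B(g) = 3 - 4*g² (B(g) = 3 - (g + g)*(g + g) = 3 - 2*g*2*g = 3 - 4*g²)
M(U, v) = (-141 + U² + v²)/(U + v) (M(U, v) = ((3 - 4*6²) + (U*U + v*v))/(v + U) = ((3 - 4*36) + (U² + v²))/(U + v) = ((3 - 144) + (U² + v²))/(U + v) = (-141 + (U² + v²))/(U + v) = (-141 + U² + v²)/(U + v))
M(38*15, X) - 1*322482 = (-141 + (38*15)² + 104²)/(38*15 + 104) - 1*322482 = (-141 + 570² + 10816)/(570 + 104) - 322482 = (-141 + 324900 + 10816)/674 - 322482 = (1/674)*335575 - 322482 = 335575/674 - 322482 = -217017293/674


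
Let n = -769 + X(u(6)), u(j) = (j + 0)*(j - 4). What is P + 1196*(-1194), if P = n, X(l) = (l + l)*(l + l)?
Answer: -1428217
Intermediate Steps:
u(j) = j*(-4 + j)
X(l) = 4*l² (X(l) = (2*l)*(2*l) = 4*l²)
n = -193 (n = -769 + 4*(6*(-4 + 6))² = -769 + 4*(6*2)² = -769 + 4*12² = -769 + 4*144 = -769 + 576 = -193)
P = -193
P + 1196*(-1194) = -193 + 1196*(-1194) = -193 - 1428024 = -1428217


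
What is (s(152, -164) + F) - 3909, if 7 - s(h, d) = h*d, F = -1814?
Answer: 19212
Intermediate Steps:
s(h, d) = 7 - d*h (s(h, d) = 7 - h*d = 7 - d*h)
(s(152, -164) + F) - 3909 = ((7 - 1*(-164)*152) - 1814) - 3909 = ((7 + 24928) - 1814) - 3909 = (24935 - 1814) - 3909 = 23121 - 3909 = 19212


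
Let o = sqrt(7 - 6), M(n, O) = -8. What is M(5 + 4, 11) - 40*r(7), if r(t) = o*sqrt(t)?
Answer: -8 - 40*sqrt(7) ≈ -113.83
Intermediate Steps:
o = 1 (o = sqrt(1) = 1)
r(t) = sqrt(t) (r(t) = 1*sqrt(t) = sqrt(t))
M(5 + 4, 11) - 40*r(7) = -8 - 40*sqrt(7)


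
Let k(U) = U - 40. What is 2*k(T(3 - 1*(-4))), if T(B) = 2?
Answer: -76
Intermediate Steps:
k(U) = -40 + U
2*k(T(3 - 1*(-4))) = 2*(-40 + 2) = 2*(-38) = -76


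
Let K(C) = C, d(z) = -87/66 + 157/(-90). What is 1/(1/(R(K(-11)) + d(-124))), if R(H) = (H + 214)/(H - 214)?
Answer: -3271/825 ≈ -3.9648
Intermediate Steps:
d(z) = -1516/495 (d(z) = -87*1/66 + 157*(-1/90) = -29/22 - 157/90 = -1516/495)
R(H) = (214 + H)/(-214 + H)
1/(1/(R(K(-11)) + d(-124))) = 1/(1/((214 - 11)/(-214 - 11) - 1516/495)) = 1/(1/(203/(-225) - 1516/495)) = 1/(1/(-1/225*203 - 1516/495)) = 1/(1/(-203/225 - 1516/495)) = 1/(1/(-3271/825)) = 1/(-825/3271) = -3271/825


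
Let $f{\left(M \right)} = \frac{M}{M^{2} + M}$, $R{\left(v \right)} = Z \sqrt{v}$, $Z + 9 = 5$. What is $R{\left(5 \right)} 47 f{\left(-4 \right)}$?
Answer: $\frac{188 \sqrt{5}}{3} \approx 140.13$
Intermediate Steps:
$Z = -4$ ($Z = -9 + 5 = -4$)
$R{\left(v \right)} = - 4 \sqrt{v}$
$f{\left(M \right)} = \frac{M}{M + M^{2}}$
$R{\left(5 \right)} 47 f{\left(-4 \right)} = \frac{- 4 \sqrt{5} \cdot 47}{1 - 4} = \frac{\left(-188\right) \sqrt{5}}{-3} = - 188 \sqrt{5} \left(- \frac{1}{3}\right) = \frac{188 \sqrt{5}}{3}$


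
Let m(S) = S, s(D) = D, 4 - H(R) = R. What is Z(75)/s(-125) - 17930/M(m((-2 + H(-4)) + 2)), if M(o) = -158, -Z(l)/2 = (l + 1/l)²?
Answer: 11304512033/55546875 ≈ 203.51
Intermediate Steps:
H(R) = 4 - R
Z(l) = -2*(l + 1/l)²
Z(75)/s(-125) - 17930/M(m((-2 + H(-4)) + 2)) = -2*(1 + 75²)²/75²/(-125) - 17930/(-158) = -2*1/5625*(1 + 5625)²*(-1/125) - 17930*(-1/158) = -2*1/5625*5626²*(-1/125) + 8965/79 = -2*1/5625*31651876*(-1/125) + 8965/79 = -63303752/5625*(-1/125) + 8965/79 = 63303752/703125 + 8965/79 = 11304512033/55546875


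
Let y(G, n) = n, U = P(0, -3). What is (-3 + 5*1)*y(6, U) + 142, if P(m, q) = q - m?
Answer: 136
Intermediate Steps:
U = -3 (U = -3 - 1*0 = -3 + 0 = -3)
(-3 + 5*1)*y(6, U) + 142 = (-3 + 5*1)*(-3) + 142 = (-3 + 5)*(-3) + 142 = 2*(-3) + 142 = -6 + 142 = 136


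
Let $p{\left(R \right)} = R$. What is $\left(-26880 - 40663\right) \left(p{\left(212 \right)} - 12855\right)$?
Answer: $853946149$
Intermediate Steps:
$\left(-26880 - 40663\right) \left(p{\left(212 \right)} - 12855\right) = \left(-26880 - 40663\right) \left(212 - 12855\right) = - 67543 \left(212 - 12855\right) = \left(-67543\right) \left(-12643\right) = 853946149$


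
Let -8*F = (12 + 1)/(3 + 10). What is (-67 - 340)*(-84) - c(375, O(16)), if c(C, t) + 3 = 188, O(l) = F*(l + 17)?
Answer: 34003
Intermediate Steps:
F = -⅛ (F = -(12 + 1)/(8*(3 + 10)) = -13/(8*13) = -⅛*1 = -⅛ ≈ -0.12500)
O(l) = -17/8 - l/8 (O(l) = -(l + 17)/8 = -(17 + l)/8 = -17/8 - l/8)
c(C, t) = 185 (c(C, t) = -3 + 188 = 185)
(-67 - 340)*(-84) - c(375, O(16)) = (-67 - 340)*(-84) - 1*185 = -407*(-84) - 185 = 34188 - 185 = 34003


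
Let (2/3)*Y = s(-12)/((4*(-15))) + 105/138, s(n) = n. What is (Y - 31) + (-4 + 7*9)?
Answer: 13543/460 ≈ 29.441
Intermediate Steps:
Y = 663/460 (Y = 3*(-12/(4*(-15)) + 105/138)/2 = 3*(-12/(-60) + 105*(1/138))/2 = 3*(-12*(-1/60) + 35/46)/2 = 3*(1/5 + 35/46)/2 = (3/2)*(221/230) = 663/460 ≈ 1.4413)
(Y - 31) + (-4 + 7*9) = (663/460 - 31) + (-4 + 7*9) = -13597/460 + (-4 + 63) = -13597/460 + 59 = 13543/460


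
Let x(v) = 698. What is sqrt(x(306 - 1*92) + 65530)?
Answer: 2*sqrt(16557) ≈ 257.35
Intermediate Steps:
sqrt(x(306 - 1*92) + 65530) = sqrt(698 + 65530) = sqrt(66228) = 2*sqrt(16557)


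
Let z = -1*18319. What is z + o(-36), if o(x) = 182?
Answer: -18137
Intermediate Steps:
z = -18319
z + o(-36) = -18319 + 182 = -18137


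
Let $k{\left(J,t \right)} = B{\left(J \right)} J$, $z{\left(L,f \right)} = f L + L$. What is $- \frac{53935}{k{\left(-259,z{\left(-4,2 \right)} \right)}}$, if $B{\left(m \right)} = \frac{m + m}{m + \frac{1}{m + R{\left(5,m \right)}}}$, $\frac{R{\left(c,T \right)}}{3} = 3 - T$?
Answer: $\frac{525835430}{5050241} \approx 104.12$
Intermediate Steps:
$R{\left(c,T \right)} = 9 - 3 T$ ($R{\left(c,T \right)} = 3 \left(3 - T\right) = 9 - 3 T$)
$z{\left(L,f \right)} = L + L f$ ($z{\left(L,f \right)} = L f + L = L + L f$)
$B{\left(m \right)} = \frac{2 m}{m + \frac{1}{9 - 2 m}}$ ($B{\left(m \right)} = \frac{m + m}{m + \frac{1}{m - \left(-9 + 3 m\right)}} = \frac{2 m}{m + \frac{1}{9 - 2 m}}$)
$k{\left(J,t \right)} = \frac{2 J^{2} \left(-9 + 2 J\right)}{-1 - 9 J + 2 J^{2}}$ ($k{\left(J,t \right)} = \frac{2 J \left(-9 + 2 J\right)}{-1 - 9 J + 2 J^{2}} J = \frac{2 J^{2} \left(-9 + 2 J\right)}{-1 - 9 J + 2 J^{2}}$)
$- \frac{53935}{k{\left(-259,z{\left(-4,2 \right)} \right)}} = - \frac{53935}{\left(-259\right)^{2} \frac{1}{-1 - -2331 + 2 \left(-259\right)^{2}} \left(-18 + 4 \left(-259\right)\right)} = - \frac{53935}{67081 \frac{1}{-1 + 2331 + 2 \cdot 67081} \left(-18 - 1036\right)} = - \frac{53935}{67081 \frac{1}{-1 + 2331 + 134162} \left(-1054\right)} = - \frac{53935}{67081 \cdot \frac{1}{136492} \left(-1054\right)} = - \frac{53935}{- \frac{35351687}{68246}} = \left(-53935\right) \left(- \frac{68246}{35351687}\right) = \frac{525835430}{5050241}$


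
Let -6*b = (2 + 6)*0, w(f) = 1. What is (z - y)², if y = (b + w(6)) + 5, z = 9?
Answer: 9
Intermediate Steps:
b = 0 (b = -(2 + 6)*0/6 = -4*0/3 = -⅙*0 = 0)
y = 6 (y = (0 + 1) + 5 = 1 + 5 = 6)
(z - y)² = (9 - 1*6)² = (9 - 6)² = 3² = 9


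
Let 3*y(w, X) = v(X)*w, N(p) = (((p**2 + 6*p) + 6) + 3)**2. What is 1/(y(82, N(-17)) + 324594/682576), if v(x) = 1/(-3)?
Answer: -3071592/26524943 ≈ -0.11580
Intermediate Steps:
v(x) = -1/3
N(p) = (9 + p**2 + 6*p)**2 (N(p) = ((6 + p**2 + 6*p) + 3)**2 = (9 + p**2 + 6*p)**2)
y(w, X) = -w/9 (y(w, X) = (-w/3)/3 = -w/9)
1/(y(82, N(-17)) + 324594/682576) = 1/(-1/9*82 + 324594/682576) = 1/(-82/9 + 324594*(1/682576)) = 1/(-82/9 + 162297/341288) = 1/(-26524943/3071592) = -3071592/26524943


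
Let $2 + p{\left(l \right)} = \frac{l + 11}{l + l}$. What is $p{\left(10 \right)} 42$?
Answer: $- \frac{399}{10} \approx -39.9$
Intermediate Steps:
$p{\left(l \right)} = -2 + \frac{11 + l}{2 l}$ ($p{\left(l \right)} = -2 + \frac{l + 11}{l + l} = -2 + \frac{11 + l}{2 l}$)
$p{\left(10 \right)} 42 = \frac{11 - 30}{2 \cdot 10} \cdot 42 = \frac{1}{2} \cdot \frac{1}{10} \left(11 - 30\right) 42 = \frac{1}{2} \cdot \frac{1}{10} \left(-19\right) 42 = \left(- \frac{19}{20}\right) 42 = - \frac{399}{10}$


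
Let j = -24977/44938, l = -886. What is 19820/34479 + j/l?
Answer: 789995829743/1372783729572 ≈ 0.57547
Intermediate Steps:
j = -24977/44938 (j = -24977*1/44938 = -24977/44938 ≈ -0.55581)
19820/34479 + j/l = 19820/34479 - 24977/44938/(-886) = 19820*(1/34479) - 24977/44938*(-1/886) = 19820/34479 + 24977/39815068 = 789995829743/1372783729572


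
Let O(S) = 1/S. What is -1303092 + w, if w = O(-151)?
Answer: -196766893/151 ≈ -1.3031e+6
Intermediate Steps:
w = -1/151 (w = 1/(-151) = -1/151 ≈ -0.0066225)
-1303092 + w = -1303092 - 1/151 = -196766893/151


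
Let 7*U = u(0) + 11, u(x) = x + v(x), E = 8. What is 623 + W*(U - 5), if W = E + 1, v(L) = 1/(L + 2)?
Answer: 8299/14 ≈ 592.79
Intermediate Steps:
v(L) = 1/(2 + L)
W = 9 (W = 8 + 1 = 9)
u(x) = x + 1/(2 + x)
U = 23/14 (U = ((1 + 0*(2 + 0))/(2 + 0) + 11)/7 = ((1 + 0*2)/2 + 11)/7 = ((1 + 0)/2 + 11)/7 = ((½)*1 + 11)/7 = (½ + 11)/7 = (⅐)*(23/2) = 23/14 ≈ 1.6429)
623 + W*(U - 5) = 623 + 9*(23/14 - 5) = 623 + 9*(-47/14) = 623 - 423/14 = 8299/14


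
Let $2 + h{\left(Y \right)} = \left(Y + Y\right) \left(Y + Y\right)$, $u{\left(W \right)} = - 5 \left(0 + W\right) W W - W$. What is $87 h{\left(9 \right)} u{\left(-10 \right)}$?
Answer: $140350140$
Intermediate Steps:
$u{\left(W \right)} = - W - 5 W^{3}$ ($u{\left(W \right)} = - 5 W W W - W = - 5 W^{2} W - W = - 5 W^{3} - W = - W - 5 W^{3}$)
$h{\left(Y \right)} = -2 + 4 Y^{2}$ ($h{\left(Y \right)} = -2 + \left(Y + Y\right) \left(Y + Y\right) = -2 + 2 Y 2 Y = -2 + 4 Y^{2}$)
$87 h{\left(9 \right)} u{\left(-10 \right)} = 87 \left(-2 + 4 \cdot 9^{2}\right) \left(\left(-1\right) \left(-10\right) - 5 \left(-10\right)^{3}\right) = 87 \left(-2 + 4 \cdot 81\right) \left(10 - -5000\right) = 87 \left(-2 + 324\right) \left(10 + 5000\right) = 87 \cdot 322 \cdot 5010 = 28014 \cdot 5010 = 140350140$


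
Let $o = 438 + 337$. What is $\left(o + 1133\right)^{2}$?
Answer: $3640464$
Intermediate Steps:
$o = 775$
$\left(o + 1133\right)^{2} = \left(775 + 1133\right)^{2} = 1908^{2} = 3640464$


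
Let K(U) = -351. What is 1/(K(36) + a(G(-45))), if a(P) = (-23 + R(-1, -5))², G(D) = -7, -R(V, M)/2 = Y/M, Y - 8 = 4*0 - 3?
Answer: 1/90 ≈ 0.011111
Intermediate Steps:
Y = 5 (Y = 8 + (4*0 - 3) = 8 + (0 - 3) = 8 - 3 = 5)
R(V, M) = -10/M
a(P) = 441 (a(P) = (-23 - 10/(-5))² = (-23 - 10*(-⅕))² = (-23 + 2)² = (-21)² = 441)
1/(K(36) + a(G(-45))) = 1/(-351 + 441) = 1/90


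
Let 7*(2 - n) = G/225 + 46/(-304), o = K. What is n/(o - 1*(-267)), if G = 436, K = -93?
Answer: 417703/41655600 ≈ 0.010028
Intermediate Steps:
o = -93
n = 417703/239400 (n = 2 - (436/225 + 46/(-304))/7 = 2 - (436*(1/225) + 46*(-1/304))/7 = 2 - (436/225 - 23/152)/7 = 2 - ⅐*61097/34200 = 2 - 61097/239400 = 417703/239400 ≈ 1.7448)
n/(o - 1*(-267)) = 417703/(239400*(-93 - 1*(-267))) = 417703/(239400*(-93 + 267)) = (417703/239400)/174 = (417703/239400)*(1/174) = 417703/41655600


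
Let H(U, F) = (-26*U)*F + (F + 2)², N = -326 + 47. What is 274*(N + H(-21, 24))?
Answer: 3699274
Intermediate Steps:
N = -279
H(U, F) = (2 + F)² - 26*F*U (H(U, F) = -26*F*U + (2 + F)² = (2 + F)² - 26*F*U)
274*(N + H(-21, 24)) = 274*(-279 + ((2 + 24)² - 26*24*(-21))) = 274*(-279 + (26² + 13104)) = 274*(-279 + (676 + 13104)) = 274*(-279 + 13780) = 274*13501 = 3699274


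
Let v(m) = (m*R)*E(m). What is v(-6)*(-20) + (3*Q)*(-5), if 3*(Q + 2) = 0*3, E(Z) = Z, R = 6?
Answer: -4290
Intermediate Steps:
Q = -2 (Q = -2 + (0*3)/3 = -2 + (1/3)*0 = -2 + 0 = -2)
v(m) = 6*m**2 (v(m) = (m*6)*m = (6*m)*m = 6*m**2)
v(-6)*(-20) + (3*Q)*(-5) = (6*(-6)**2)*(-20) + (3*(-2))*(-5) = (6*36)*(-20) - 6*(-5) = 216*(-20) + 30 = -4320 + 30 = -4290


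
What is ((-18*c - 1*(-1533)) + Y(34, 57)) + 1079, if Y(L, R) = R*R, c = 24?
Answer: 5429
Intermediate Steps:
Y(L, R) = R**2
((-18*c - 1*(-1533)) + Y(34, 57)) + 1079 = ((-18*24 - 1*(-1533)) + 57**2) + 1079 = ((-432 + 1533) + 3249) + 1079 = (1101 + 3249) + 1079 = 4350 + 1079 = 5429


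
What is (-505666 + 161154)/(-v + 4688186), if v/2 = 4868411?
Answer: 86128/1262159 ≈ 0.068239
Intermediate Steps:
v = 9736822 (v = 2*4868411 = 9736822)
(-505666 + 161154)/(-v + 4688186) = (-505666 + 161154)/(-1*9736822 + 4688186) = -344512/(-9736822 + 4688186) = -344512/(-5048636) = -344512*(-1/5048636) = 86128/1262159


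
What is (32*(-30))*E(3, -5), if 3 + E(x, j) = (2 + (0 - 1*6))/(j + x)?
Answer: 960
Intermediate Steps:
E(x, j) = -3 - 4/(j + x) (E(x, j) = -3 + (2 + (0 - 1*6))/(j + x) = -3 + (2 + (0 - 6))/(j + x) = -3 + (2 - 6)/(j + x) = -3 - 4/(j + x))
(32*(-30))*E(3, -5) = (32*(-30))*((-4 - 3*(-5) - 3*3)/(-5 + 3)) = -960*(-4 + 15 - 9)/(-2) = -(-480)*2 = -960*(-1) = 960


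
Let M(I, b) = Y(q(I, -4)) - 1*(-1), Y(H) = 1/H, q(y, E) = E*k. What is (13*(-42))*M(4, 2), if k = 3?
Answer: -1001/2 ≈ -500.50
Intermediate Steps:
q(y, E) = 3*E (q(y, E) = E*3 = 3*E)
M(I, b) = 11/12 (M(I, b) = 1/(3*(-4)) - 1*(-1) = 1/(-12) + 1 = -1/12 + 1 = 11/12)
(13*(-42))*M(4, 2) = (13*(-42))*(11/12) = -546*11/12 = -1001/2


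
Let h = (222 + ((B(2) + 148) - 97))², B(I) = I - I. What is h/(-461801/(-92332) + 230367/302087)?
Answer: 2078784994467636/160774324531 ≈ 12930.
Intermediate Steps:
B(I) = 0
h = 74529 (h = (222 + ((0 + 148) - 97))² = (222 + (148 - 97))² = (222 + 51)² = 273² = 74529)
h/(-461801/(-92332) + 230367/302087) = 74529/(-461801/(-92332) + 230367/302087) = 74529/(-461801*(-1/92332) + 230367*(1/302087)) = 74529/(461801/92332 + 230367/302087) = 74529/(160774324531/27892296884) = 74529*(27892296884/160774324531) = 2078784994467636/160774324531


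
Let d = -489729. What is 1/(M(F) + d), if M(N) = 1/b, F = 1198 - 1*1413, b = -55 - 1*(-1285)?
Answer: -1230/602366669 ≈ -2.0419e-6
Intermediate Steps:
b = 1230 (b = -55 + 1285 = 1230)
F = -215 (F = 1198 - 1413 = -215)
M(N) = 1/1230
1/(M(F) + d) = 1/(1/1230 - 489729) = 1/(-602366669/1230) = -1230/602366669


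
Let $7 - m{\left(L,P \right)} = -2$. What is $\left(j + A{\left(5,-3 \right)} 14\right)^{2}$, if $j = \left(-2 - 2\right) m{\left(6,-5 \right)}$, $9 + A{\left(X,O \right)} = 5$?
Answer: $8464$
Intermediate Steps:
$A{\left(X,O \right)} = -4$ ($A{\left(X,O \right)} = -9 + 5 = -4$)
$m{\left(L,P \right)} = 9$ ($m{\left(L,P \right)} = 7 - -2 = 7 + 2 = 9$)
$j = -36$ ($j = \left(-2 - 2\right) 9 = \left(-4\right) 9 = -36$)
$\left(j + A{\left(5,-3 \right)} 14\right)^{2} = \left(-36 - 56\right)^{2} = \left(-92\right)^{2} = 8464$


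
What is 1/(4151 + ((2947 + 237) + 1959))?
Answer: 1/9294 ≈ 0.00010760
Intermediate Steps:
1/(4151 + ((2947 + 237) + 1959)) = 1/(4151 + (3184 + 1959)) = 1/(4151 + 5143) = 1/9294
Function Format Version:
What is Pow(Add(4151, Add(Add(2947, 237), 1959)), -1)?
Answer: Rational(1, 9294) ≈ 0.00010760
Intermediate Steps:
Pow(Add(4151, Add(Add(2947, 237), 1959)), -1) = Pow(Add(4151, Add(3184, 1959)), -1) = Pow(Add(4151, 5143), -1) = Pow(9294, -1) = Rational(1, 9294)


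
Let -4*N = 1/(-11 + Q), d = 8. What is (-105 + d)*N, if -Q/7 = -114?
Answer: 97/3148 ≈ 0.030813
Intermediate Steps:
Q = 798 (Q = -7*(-114) = 798)
N = -1/3148 (N = -1/(4*(-11 + 798)) = -1/4/787 = -1/4*1/787 = -1/3148 ≈ -0.00031766)
(-105 + d)*N = (-105 + 8)*(-1/3148) = -97*(-1/3148) = 97/3148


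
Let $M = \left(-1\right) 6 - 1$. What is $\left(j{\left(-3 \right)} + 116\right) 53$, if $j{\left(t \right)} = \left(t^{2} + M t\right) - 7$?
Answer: $7367$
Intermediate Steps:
$M = -7$ ($M = -6 - 1 = -7$)
$j{\left(t \right)} = -7 + t^{2} - 7 t$ ($j{\left(t \right)} = \left(t^{2} - 7 t\right) - 7 = -7 + t^{2} - 7 t$)
$\left(j{\left(-3 \right)} + 116\right) 53 = \left(\left(-7 + \left(-3\right)^{2} - -21\right) + 116\right) 53 = \left(\left(-7 + 9 + 21\right) + 116\right) 53 = \left(23 + 116\right) 53 = 139 \cdot 53 = 7367$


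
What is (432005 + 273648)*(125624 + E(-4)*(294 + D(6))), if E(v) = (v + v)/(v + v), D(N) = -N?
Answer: 88850180536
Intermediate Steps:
E(v) = 1 (E(v) = (2*v)/((2*v)) = (2*v)*(1/(2*v)) = 1)
(432005 + 273648)*(125624 + E(-4)*(294 + D(6))) = (432005 + 273648)*(125624 + 1*(294 - 1*6)) = 705653*(125624 + 1*(294 - 6)) = 705653*(125624 + 1*288) = 705653*(125624 + 288) = 705653*125912 = 88850180536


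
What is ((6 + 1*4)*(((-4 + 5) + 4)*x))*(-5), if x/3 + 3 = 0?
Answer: 2250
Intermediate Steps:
x = -9 (x = -9 + 3*0 = -9 + 0 = -9)
((6 + 1*4)*(((-4 + 5) + 4)*x))*(-5) = ((6 + 1*4)*(((-4 + 5) + 4)*(-9)))*(-5) = ((6 + 4)*((1 + 4)*(-9)))*(-5) = (10*(5*(-9)))*(-5) = (10*(-45))*(-5) = -450*(-5) = 2250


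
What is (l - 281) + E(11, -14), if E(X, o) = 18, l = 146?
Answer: -117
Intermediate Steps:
(l - 281) + E(11, -14) = (146 - 281) + 18 = -135 + 18 = -117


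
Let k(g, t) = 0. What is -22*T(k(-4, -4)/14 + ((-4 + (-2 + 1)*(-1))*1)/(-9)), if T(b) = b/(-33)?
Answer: 2/9 ≈ 0.22222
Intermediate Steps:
T(b) = -b/33 (T(b) = b*(-1/33) = -b/33)
-22*T(k(-4, -4)/14 + ((-4 + (-2 + 1)*(-1))*1)/(-9)) = -(-2)*(0/14 + ((-4 + (-2 + 1)*(-1))*1)/(-9))/3 = -(-2)*(0*(1/14) + ((-4 - 1*(-1))*1)*(-⅑))/3 = -(-2)*(0 + ((-4 + 1)*1)*(-⅑))/3 = -(-2)*(0 - 3*1*(-⅑))/3 = -(-2)*(0 - 3*(-⅑))/3 = -(-2)*(0 + ⅓)/3 = -(-2)/(3*3) = -22*(-1/99) = 2/9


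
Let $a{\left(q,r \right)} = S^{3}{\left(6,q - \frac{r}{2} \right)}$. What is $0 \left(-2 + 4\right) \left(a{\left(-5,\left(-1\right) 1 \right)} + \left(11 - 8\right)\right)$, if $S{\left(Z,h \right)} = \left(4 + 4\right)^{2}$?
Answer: $0$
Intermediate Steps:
$S{\left(Z,h \right)} = 64$ ($S{\left(Z,h \right)} = 8^{2} = 64$)
$a{\left(q,r \right)} = 262144$ ($a{\left(q,r \right)} = 64^{3} = 262144$)
$0 \left(-2 + 4\right) \left(a{\left(-5,\left(-1\right) 1 \right)} + \left(11 - 8\right)\right) = 0 \left(-2 + 4\right) \left(262144 + \left(11 - 8\right)\right) = 0 \cdot 2 \left(262144 + \left(11 - 8\right)\right) = 0 \left(262144 + 3\right) = 0 \cdot 262147 = 0$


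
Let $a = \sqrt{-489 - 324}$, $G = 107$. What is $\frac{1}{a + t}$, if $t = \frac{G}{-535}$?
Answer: $- \frac{5}{20326} - \frac{25 i \sqrt{813}}{20326} \approx -0.00024599 - 0.03507 i$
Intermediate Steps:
$t = - \frac{1}{5}$ ($t = \frac{107}{-535} = 107 \left(- \frac{1}{535}\right) = - \frac{1}{5} \approx -0.2$)
$a = i \sqrt{813}$ ($a = \sqrt{-813} = i \sqrt{813} \approx 28.513 i$)
$\frac{1}{a + t} = \frac{1}{i \sqrt{813} - \frac{1}{5}} = \frac{1}{- \frac{1}{5} + i \sqrt{813}}$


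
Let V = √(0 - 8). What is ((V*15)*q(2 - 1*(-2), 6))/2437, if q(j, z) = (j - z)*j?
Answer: -240*I*√2/2437 ≈ -0.13927*I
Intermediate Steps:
V = 2*I*√2 (V = √(-8) = 2*I*√2 ≈ 2.8284*I)
q(j, z) = j*(j - z)
((V*15)*q(2 - 1*(-2), 6))/2437 = (((2*I*√2)*15)*((2 - 1*(-2))*((2 - 1*(-2)) - 1*6)))/2437 = ((30*I*√2)*((2 + 2)*((2 + 2) - 6)))*(1/2437) = ((30*I*√2)*(4*(4 - 6)))*(1/2437) = ((30*I*√2)*(4*(-2)))*(1/2437) = ((30*I*√2)*(-8))*(1/2437) = -240*I*√2*(1/2437) = -240*I*√2/2437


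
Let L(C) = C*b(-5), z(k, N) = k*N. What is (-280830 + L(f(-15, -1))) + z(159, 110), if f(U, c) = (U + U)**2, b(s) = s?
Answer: -267840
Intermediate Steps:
z(k, N) = N*k
f(U, c) = 4*U**2 (f(U, c) = (2*U)**2 = 4*U**2)
L(C) = -5*C (L(C) = C*(-5) = -5*C)
(-280830 + L(f(-15, -1))) + z(159, 110) = (-280830 - 20*(-15)**2) + 110*159 = (-280830 - 20*225) + 17490 = (-280830 - 5*900) + 17490 = (-280830 - 4500) + 17490 = -285330 + 17490 = -267840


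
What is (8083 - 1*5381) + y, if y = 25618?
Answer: 28320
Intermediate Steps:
(8083 - 1*5381) + y = (8083 - 1*5381) + 25618 = (8083 - 5381) + 25618 = 2702 + 25618 = 28320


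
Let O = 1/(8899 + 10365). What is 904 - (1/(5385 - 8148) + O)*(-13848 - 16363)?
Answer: 47618182817/53226432 ≈ 894.63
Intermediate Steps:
O = 1/19264 ≈ 5.1910e-5
904 - (1/(5385 - 8148) + O)*(-13848 - 16363) = 904 - (1/(5385 - 8148) + 1/19264)*(-13848 - 16363) = 904 - (1/(-2763) + 1/19264)*(-30211) = 904 - (-1/2763 + 1/19264)*(-30211) = 904 - (-16501)*(-30211)/53226432 = 904 - 1*498511711/53226432 = 904 - 498511711/53226432 = 47618182817/53226432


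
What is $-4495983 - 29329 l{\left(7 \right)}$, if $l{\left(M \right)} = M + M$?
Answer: $-4906589$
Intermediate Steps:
$l{\left(M \right)} = 2 M$
$-4495983 - 29329 l{\left(7 \right)} = -4495983 - 29329 \cdot 2 \cdot 7 = -4495983 - 410606 = -4906589$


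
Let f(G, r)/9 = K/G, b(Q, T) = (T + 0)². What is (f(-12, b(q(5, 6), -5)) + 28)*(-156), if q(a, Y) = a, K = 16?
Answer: -2496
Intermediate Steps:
b(Q, T) = T²
f(G, r) = 144/G (f(G, r) = 9*(16/G) = 144/G)
(f(-12, b(q(5, 6), -5)) + 28)*(-156) = (144/(-12) + 28)*(-156) = (144*(-1/12) + 28)*(-156) = (-12 + 28)*(-156) = 16*(-156) = -2496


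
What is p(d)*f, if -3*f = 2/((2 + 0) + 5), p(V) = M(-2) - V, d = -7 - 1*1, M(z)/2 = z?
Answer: -8/21 ≈ -0.38095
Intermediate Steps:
M(z) = 2*z
d = -8 (d = -7 - 1 = -8)
p(V) = -4 - V (p(V) = 2*(-2) - V = -4 - V)
f = -2/21 (f = -2/(3*((2 + 0) + 5)) = -2/(3*(2 + 5)) = -2/(3*7) = -2/21 ≈ -0.095238)
p(d)*f = (-4 - 1*(-8))*(-2/21) = (-4 + 8)*(-2/21) = 4*(-2/21) = -8/21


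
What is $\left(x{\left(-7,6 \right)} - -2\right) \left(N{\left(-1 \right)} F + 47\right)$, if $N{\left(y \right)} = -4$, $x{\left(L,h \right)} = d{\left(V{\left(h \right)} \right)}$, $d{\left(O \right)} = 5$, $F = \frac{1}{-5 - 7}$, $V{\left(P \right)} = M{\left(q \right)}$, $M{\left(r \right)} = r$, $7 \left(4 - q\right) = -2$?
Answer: $\frac{994}{3} \approx 331.33$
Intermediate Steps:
$q = \frac{30}{7}$ ($q = 4 - - \frac{2}{7} = 4 + \frac{2}{7} = \frac{30}{7} \approx 4.2857$)
$V{\left(P \right)} = \frac{30}{7}$
$F = - \frac{1}{12}$ ($F = \frac{1}{-12} = - \frac{1}{12} \approx -0.083333$)
$x{\left(L,h \right)} = 5$
$\left(x{\left(-7,6 \right)} - -2\right) \left(N{\left(-1 \right)} F + 47\right) = \left(5 - -2\right) \left(\left(-4\right) \left(- \frac{1}{12}\right) + 47\right) = \left(5 + 2\right) \left(\frac{1}{3} + 47\right) = 7 \cdot \frac{142}{3} = \frac{994}{3}$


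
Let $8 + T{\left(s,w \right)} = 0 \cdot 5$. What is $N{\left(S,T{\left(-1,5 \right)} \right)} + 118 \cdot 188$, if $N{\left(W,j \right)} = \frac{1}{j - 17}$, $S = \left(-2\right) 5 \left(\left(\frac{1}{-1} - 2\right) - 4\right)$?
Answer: $\frac{554599}{25} \approx 22184.0$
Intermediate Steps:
$T{\left(s,w \right)} = -8$ ($T{\left(s,w \right)} = -8 + 0 \cdot 5 = -8 + 0 = -8$)
$S = 70$ ($S = - 10 \left(\left(-1 - 2\right) - 4\right) = - 10 \left(-3 - 4\right) = \left(-10\right) \left(-7\right) = 70$)
$N{\left(W,j \right)} = \frac{1}{-17 + j}$
$N{\left(S,T{\left(-1,5 \right)} \right)} + 118 \cdot 188 = \frac{1}{-17 - 8} + 118 \cdot 188 = \frac{1}{-25} + 22184 = - \frac{1}{25} + 22184 = \frac{554599}{25}$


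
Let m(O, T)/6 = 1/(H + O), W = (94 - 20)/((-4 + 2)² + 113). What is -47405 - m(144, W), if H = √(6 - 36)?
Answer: (-47405*√30 + 6826326*I)/(√30 - 144*I) ≈ -47405.0 + 0.0015821*I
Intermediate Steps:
W = 74/117 (W = 74/((-2)² + 113) = 74/(4 + 113) = 74/117 ≈ 0.63248)
H = I*√30 (H = √(-30) = I*√30 ≈ 5.4772*I)
m(O, T) = 6/(O + I*√30) (m(O, T) = 6/(I*√30 + O) = 6/(O + I*√30))
-47405 - m(144, W) = -47405 - 6/(144 + I*√30)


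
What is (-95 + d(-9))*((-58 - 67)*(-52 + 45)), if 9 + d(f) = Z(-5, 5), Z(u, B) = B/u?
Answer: -91875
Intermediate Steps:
d(f) = -10 (d(f) = -9 + 5/(-5) = -9 + 5*(-⅕) = -9 - 1 = -10)
(-95 + d(-9))*((-58 - 67)*(-52 + 45)) = (-95 - 10)*((-58 - 67)*(-52 + 45)) = -(-13125)*(-7) = -105*875 = -91875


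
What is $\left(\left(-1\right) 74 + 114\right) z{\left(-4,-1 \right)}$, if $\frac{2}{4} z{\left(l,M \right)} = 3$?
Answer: $240$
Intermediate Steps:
$z{\left(l,M \right)} = 6$ ($z{\left(l,M \right)} = 2 \cdot 3 = 6$)
$\left(\left(-1\right) 74 + 114\right) z{\left(-4,-1 \right)} = \left(\left(-1\right) 74 + 114\right) 6 = \left(-74 + 114\right) 6 = 40 \cdot 6 = 240$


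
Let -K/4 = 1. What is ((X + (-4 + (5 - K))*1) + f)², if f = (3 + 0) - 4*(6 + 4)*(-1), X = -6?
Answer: 1764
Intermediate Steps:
K = -4 (K = -4*1 = -4)
f = 43 (f = 3 - 40*(-1) = 3 - 4*(-10) = 3 + 40 = 43)
((X + (-4 + (5 - K))*1) + f)² = ((-6 + (-4 + (5 - 1*(-4)))*1) + 43)² = ((-6 + (-4 + (5 + 4))*1) + 43)² = ((-6 + (-4 + 9)*1) + 43)² = ((-6 + 5*1) + 43)² = ((-6 + 5) + 43)² = (-1 + 43)² = 42² = 1764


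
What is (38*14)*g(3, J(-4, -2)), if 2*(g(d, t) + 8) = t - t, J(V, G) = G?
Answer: -4256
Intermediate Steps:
g(d, t) = -8 (g(d, t) = -8 + (t - t)/2 = -8 + (½)*0 = -8 + 0 = -8)
(38*14)*g(3, J(-4, -2)) = (38*14)*(-8) = 532*(-8) = -4256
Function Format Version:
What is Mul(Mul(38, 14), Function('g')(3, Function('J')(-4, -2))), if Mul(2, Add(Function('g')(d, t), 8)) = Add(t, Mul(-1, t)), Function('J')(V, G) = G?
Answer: -4256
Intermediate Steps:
Function('g')(d, t) = -8 (Function('g')(d, t) = Add(-8, Mul(Rational(1, 2), Add(t, Mul(-1, t)))) = Add(-8, Mul(Rational(1, 2), 0)) = Add(-8, 0) = -8)
Mul(Mul(38, 14), Function('g')(3, Function('J')(-4, -2))) = Mul(Mul(38, 14), -8) = Mul(532, -8) = -4256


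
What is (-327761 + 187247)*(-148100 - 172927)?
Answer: 45108787878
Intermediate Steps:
(-327761 + 187247)*(-148100 - 172927) = -140514*(-321027) = 45108787878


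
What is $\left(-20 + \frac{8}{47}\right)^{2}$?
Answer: $\frac{868624}{2209} \approx 393.22$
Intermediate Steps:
$\left(-20 + \frac{8}{47}\right)^{2} = \left(- \frac{932}{47}\right)^{2} = \frac{868624}{2209}$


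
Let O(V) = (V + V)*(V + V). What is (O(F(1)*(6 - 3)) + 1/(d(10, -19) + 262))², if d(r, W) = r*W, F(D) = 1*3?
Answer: 544242241/5184 ≈ 1.0499e+5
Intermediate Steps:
F(D) = 3
d(r, W) = W*r
O(V) = 4*V² (O(V) = (2*V)*(2*V) = 4*V²)
(O(F(1)*(6 - 3)) + 1/(d(10, -19) + 262))² = (4*(3*(6 - 3))² + 1/(-19*10 + 262))² = (4*(3*3)² + 1/(-190 + 262))² = (4*9² + 1/72)² = (4*81 + 1/72)² = (324 + 1/72)² = (23329/72)² = 544242241/5184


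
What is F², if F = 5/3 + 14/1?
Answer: 2209/9 ≈ 245.44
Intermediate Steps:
F = 47/3 (F = 5*(⅓) + 14*1 = 5/3 + 14 = 47/3 ≈ 15.667)
F² = (47/3)² = 2209/9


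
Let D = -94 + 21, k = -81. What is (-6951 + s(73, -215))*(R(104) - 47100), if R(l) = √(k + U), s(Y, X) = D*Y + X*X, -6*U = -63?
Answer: -1598809500 + 33945*I*√282/2 ≈ -1.5988e+9 + 2.8502e+5*I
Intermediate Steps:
U = 21/2 (U = -⅙*(-63) = 21/2 ≈ 10.500)
D = -73
s(Y, X) = X² - 73*Y (s(Y, X) = -73*Y + X*X = -73*Y + X² = X² - 73*Y)
R(l) = I*√282/2 (R(l) = √(-81 + 21/2) = √(-141/2) = I*√282/2)
(-6951 + s(73, -215))*(R(104) - 47100) = (-6951 + ((-215)² - 73*73))*(I*√282/2 - 47100) = (-6951 + (46225 - 5329))*(-47100 + I*√282/2) = (-6951 + 40896)*(-47100 + I*√282/2) = 33945*(-47100 + I*√282/2) = -1598809500 + 33945*I*√282/2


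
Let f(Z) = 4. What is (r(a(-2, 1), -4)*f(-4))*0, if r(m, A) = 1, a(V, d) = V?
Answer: 0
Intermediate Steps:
(r(a(-2, 1), -4)*f(-4))*0 = (1*4)*0 = 4*0 = 0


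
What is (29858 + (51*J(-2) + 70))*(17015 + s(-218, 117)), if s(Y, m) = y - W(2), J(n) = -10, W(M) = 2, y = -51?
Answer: 498988116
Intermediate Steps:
s(Y, m) = -53 (s(Y, m) = -51 - 1*2 = -51 - 2 = -53)
(29858 + (51*J(-2) + 70))*(17015 + s(-218, 117)) = (29858 + (51*(-10) + 70))*(17015 - 53) = (29858 + (-510 + 70))*16962 = (29858 - 440)*16962 = 29418*16962 = 498988116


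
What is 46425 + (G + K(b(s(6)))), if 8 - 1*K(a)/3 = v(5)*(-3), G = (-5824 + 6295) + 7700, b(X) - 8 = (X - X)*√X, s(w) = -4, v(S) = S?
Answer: 54665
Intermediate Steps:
b(X) = 8 (b(X) = 8 + (X - X)*√X = 8 + 0*√X = 8 + 0 = 8)
G = 8171 (G = 471 + 7700 = 8171)
K(a) = 69 (K(a) = 24 - 15*(-3) = 24 - 3*(-15) = 24 + 45 = 69)
46425 + (G + K(b(s(6)))) = 46425 + (8171 + 69) = 46425 + 8240 = 54665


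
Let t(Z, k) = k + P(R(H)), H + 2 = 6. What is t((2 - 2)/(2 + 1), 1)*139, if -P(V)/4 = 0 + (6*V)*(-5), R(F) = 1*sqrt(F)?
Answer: 33499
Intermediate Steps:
H = 4 (H = -2 + 6 = 4)
R(F) = sqrt(F)
P(V) = 120*V (P(V) = -4*(0 + (6*V)*(-5)) = -4*(0 - 30*V) = -(-120)*V = 120*V)
t(Z, k) = 240 + k (t(Z, k) = k + 120*sqrt(4) = k + 120*2 = k + 240 = 240 + k)
t((2 - 2)/(2 + 1), 1)*139 = (240 + 1)*139 = 241*139 = 33499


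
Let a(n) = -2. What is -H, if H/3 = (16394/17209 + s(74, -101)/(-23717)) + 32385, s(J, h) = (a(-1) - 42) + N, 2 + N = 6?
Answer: -39654578862789/408145853 ≈ -97158.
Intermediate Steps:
N = 4 (N = -2 + 6 = 4)
s(J, h) = -40 (s(J, h) = (-2 - 42) + 4 = -44 + 4 = -40)
H = 39654578862789/408145853 (H = 3*((16394/17209 - 40/(-23717)) + 32385) = 3*((16394*(1/17209) - 40*(-1/23717)) + 32385) = 3*((16394/17209 + 40/23717) + 32385) = 3*(389504858/408145853 + 32385) = 3*(13218192954263/408145853) = 39654578862789/408145853 ≈ 97158.)
-H = -1*39654578862789/408145853 = -39654578862789/408145853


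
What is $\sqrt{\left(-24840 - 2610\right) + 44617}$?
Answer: $\sqrt{17167} \approx 131.02$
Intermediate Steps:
$\sqrt{\left(-24840 - 2610\right) + 44617} = \sqrt{-27450 + 44617} = \sqrt{17167}$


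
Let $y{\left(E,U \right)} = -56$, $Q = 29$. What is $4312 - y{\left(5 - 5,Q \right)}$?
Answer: $4368$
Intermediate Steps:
$4312 - y{\left(5 - 5,Q \right)} = 4312 - -56 = 4312 + 56 = 4368$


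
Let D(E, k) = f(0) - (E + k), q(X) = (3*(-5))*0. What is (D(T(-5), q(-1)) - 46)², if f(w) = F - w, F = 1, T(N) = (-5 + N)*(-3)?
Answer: 5625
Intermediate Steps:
q(X) = 0 (q(X) = -15*0 = 0)
T(N) = 15 - 3*N
f(w) = 1 - w
D(E, k) = 1 - E - k (D(E, k) = (1 - 1*0) - (E + k) = (1 + 0) + (-E - k) = 1 + (-E - k) = 1 - E - k)
(D(T(-5), q(-1)) - 46)² = ((1 - (15 - 3*(-5)) - 1*0) - 46)² = ((1 - (15 + 15) + 0) - 46)² = ((1 - 1*30 + 0) - 46)² = ((1 - 30 + 0) - 46)² = (-29 - 46)² = (-75)² = 5625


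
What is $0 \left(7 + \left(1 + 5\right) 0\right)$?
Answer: $0$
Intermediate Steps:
$0 \left(7 + \left(1 + 5\right) 0\right) = 0 \left(7 + 6 \cdot 0\right) = 0 \left(7 + 0\right) = 0 \cdot 7 = 0$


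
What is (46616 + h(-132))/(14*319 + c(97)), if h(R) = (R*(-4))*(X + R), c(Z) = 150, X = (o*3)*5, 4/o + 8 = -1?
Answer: -3325/577 ≈ -5.7626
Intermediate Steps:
o = -4/9 (o = 4/(-8 - 1) = 4/(-9) = 4*(-⅑) = -4/9 ≈ -0.44444)
X = -20/3 (X = -4/9*3*5 = -4/3*5 = -20/3 ≈ -6.6667)
h(R) = -4*R*(-20/3 + R) (h(R) = (R*(-4))*(-20/3 + R) = (-4*R)*(-20/3 + R) = -4*R*(-20/3 + R))
(46616 + h(-132))/(14*319 + c(97)) = (46616 + (4/3)*(-132)*(20 - 3*(-132)))/(14*319 + 150) = (46616 + (4/3)*(-132)*(20 + 396))/(4466 + 150) = (46616 + (4/3)*(-132)*416)/4616 = (46616 - 73216)*(1/4616) = -26600*1/4616 = -3325/577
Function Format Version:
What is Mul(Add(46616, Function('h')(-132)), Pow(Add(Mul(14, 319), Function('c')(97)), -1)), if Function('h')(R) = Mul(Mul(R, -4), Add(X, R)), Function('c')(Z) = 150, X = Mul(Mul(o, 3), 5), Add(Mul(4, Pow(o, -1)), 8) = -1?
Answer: Rational(-3325, 577) ≈ -5.7626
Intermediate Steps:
o = Rational(-4, 9) (o = Mul(4, Pow(Add(-8, -1), -1)) = Mul(4, Pow(-9, -1)) = Mul(4, Rational(-1, 9)) = Rational(-4, 9) ≈ -0.44444)
X = Rational(-20, 3) (X = Mul(Mul(Rational(-4, 9), 3), 5) = Mul(Rational(-4, 3), 5) = Rational(-20, 3) ≈ -6.6667)
Function('h')(R) = Mul(-4, R, Add(Rational(-20, 3), R)) (Function('h')(R) = Mul(Mul(R, -4), Add(Rational(-20, 3), R)) = Mul(Mul(-4, R), Add(Rational(-20, 3), R)) = Mul(-4, R, Add(Rational(-20, 3), R)))
Mul(Add(46616, Function('h')(-132)), Pow(Add(Mul(14, 319), Function('c')(97)), -1)) = Mul(Add(46616, Mul(Rational(4, 3), -132, Add(20, Mul(-3, -132)))), Pow(Add(Mul(14, 319), 150), -1)) = Mul(Add(46616, Mul(Rational(4, 3), -132, Add(20, 396))), Pow(Add(4466, 150), -1)) = Mul(Add(46616, Mul(Rational(4, 3), -132, 416)), Pow(4616, -1)) = Mul(Add(46616, -73216), Rational(1, 4616)) = Mul(-26600, Rational(1, 4616)) = Rational(-3325, 577)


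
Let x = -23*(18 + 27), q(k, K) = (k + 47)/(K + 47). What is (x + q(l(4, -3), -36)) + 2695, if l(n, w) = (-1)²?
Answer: 18308/11 ≈ 1664.4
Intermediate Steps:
l(n, w) = 1
q(k, K) = (47 + k)/(47 + K)
x = -1035 (x = -23*45 = -1035)
(x + q(l(4, -3), -36)) + 2695 = (-1035 + (47 + 1)/(47 - 36)) + 2695 = (-1035 + 48/11) + 2695 = -11337/11 + 2695 = 18308/11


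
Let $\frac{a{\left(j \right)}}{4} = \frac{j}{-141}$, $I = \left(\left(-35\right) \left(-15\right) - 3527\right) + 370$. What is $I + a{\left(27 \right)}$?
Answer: $- \frac{123740}{47} \approx -2632.8$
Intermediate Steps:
$I = -2632$ ($I = \left(525 - 3527\right) + 370 = -3002 + 370 = -2632$)
$a{\left(j \right)} = - \frac{4 j}{141}$ ($a{\left(j \right)} = 4 \frac{j}{-141} = 4 j \left(- \frac{1}{141}\right) = 4 \left(- \frac{j}{141}\right) = - \frac{4 j}{141}$)
$I + a{\left(27 \right)} = -2632 - \frac{36}{47} = - \frac{123740}{47}$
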